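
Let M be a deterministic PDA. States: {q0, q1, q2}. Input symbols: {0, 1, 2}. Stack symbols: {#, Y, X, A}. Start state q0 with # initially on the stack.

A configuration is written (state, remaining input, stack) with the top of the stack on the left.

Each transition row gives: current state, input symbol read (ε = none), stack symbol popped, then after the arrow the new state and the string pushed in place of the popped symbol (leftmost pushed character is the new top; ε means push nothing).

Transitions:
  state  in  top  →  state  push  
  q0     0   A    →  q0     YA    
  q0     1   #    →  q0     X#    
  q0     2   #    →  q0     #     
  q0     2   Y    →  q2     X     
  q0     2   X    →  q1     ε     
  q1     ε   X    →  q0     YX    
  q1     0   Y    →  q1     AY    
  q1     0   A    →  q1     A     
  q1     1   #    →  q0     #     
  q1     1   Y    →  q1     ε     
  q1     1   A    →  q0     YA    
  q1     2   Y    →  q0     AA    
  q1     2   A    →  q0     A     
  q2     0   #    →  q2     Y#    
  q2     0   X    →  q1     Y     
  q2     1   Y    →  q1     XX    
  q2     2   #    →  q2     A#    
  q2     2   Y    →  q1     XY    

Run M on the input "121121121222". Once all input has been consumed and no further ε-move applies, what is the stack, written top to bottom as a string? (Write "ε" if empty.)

#

(q0, 121121121222, #)
  read 1, top #: go to q0, push X# → (q0, 21121121222, X#)
  read 2, top X: go to q1, push ε → (q1, 1121121222, #)
  read 1, top #: go to q0, push # → (q0, 121121222, #)
  read 1, top #: go to q0, push X# → (q0, 21121222, X#)
  read 2, top X: go to q1, push ε → (q1, 1121222, #)
  read 1, top #: go to q0, push # → (q0, 121222, #)
  read 1, top #: go to q0, push X# → (q0, 21222, X#)
  read 2, top X: go to q1, push ε → (q1, 1222, #)
  read 1, top #: go to q0, push # → (q0, 222, #)
  read 2, top #: go to q0, push # → (q0, 22, #)
  read 2, top #: go to q0, push # → (q0, 2, #)
  read 2, top #: go to q0, push # → (q0, ε, #)
All input consumed in state q0 with stack #.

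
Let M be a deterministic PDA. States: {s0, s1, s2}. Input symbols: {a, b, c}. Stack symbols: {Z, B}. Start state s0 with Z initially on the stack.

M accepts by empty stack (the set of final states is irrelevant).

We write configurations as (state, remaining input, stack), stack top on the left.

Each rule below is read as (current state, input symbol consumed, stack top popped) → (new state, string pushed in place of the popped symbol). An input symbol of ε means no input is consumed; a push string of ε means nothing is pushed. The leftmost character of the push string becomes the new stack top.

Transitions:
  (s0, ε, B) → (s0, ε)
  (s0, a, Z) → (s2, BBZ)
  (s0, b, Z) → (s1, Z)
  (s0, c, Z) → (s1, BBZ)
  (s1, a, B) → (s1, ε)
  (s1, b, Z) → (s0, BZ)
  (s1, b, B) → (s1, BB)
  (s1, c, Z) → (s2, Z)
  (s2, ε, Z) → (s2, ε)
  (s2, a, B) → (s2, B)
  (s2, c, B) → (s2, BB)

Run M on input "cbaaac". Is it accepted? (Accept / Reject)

(s0, cbaaac, Z)
  read c, top Z: go to s1, push BBZ → (s1, baaac, BBZ)
  read b, top B: go to s1, push BB → (s1, aaac, BBBZ)
  read a, top B: go to s1, push ε → (s1, aac, BBZ)
  read a, top B: go to s1, push ε → (s1, ac, BZ)
  read a, top B: go to s1, push ε → (s1, c, Z)
  read c, top Z: go to s2, push Z → (s2, ε, Z)
  ε-move, top Z: go to s2, push ε → (s2, ε, ε)
All input consumed and the stack is empty.

Accept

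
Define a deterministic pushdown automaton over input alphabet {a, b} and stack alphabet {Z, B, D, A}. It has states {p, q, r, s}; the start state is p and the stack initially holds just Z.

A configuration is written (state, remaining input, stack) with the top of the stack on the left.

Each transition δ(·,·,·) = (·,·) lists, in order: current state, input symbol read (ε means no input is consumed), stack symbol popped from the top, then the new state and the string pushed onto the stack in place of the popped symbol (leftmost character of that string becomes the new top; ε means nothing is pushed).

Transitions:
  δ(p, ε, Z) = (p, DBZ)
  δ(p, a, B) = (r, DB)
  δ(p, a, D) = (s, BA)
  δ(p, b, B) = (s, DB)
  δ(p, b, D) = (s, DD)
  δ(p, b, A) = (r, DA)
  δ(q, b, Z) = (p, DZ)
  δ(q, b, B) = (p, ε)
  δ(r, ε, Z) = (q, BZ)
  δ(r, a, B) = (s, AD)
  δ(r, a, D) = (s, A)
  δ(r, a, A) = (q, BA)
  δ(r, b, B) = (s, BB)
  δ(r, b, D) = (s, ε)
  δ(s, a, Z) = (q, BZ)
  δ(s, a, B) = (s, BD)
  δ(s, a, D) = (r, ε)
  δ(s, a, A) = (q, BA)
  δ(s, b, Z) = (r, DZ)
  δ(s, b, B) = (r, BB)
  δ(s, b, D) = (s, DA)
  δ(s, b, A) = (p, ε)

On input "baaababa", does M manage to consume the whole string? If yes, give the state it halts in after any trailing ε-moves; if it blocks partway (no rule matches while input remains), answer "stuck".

(p, baaababa, Z)
  ε-move, top Z: go to p, push DBZ → (p, baaababa, DBZ)
  read b, top D: go to s, push DD → (s, aaababa, DDBZ)
  read a, top D: go to r, push ε → (r, aababa, DBZ)
  read a, top D: go to s, push A → (s, ababa, ABZ)
  read a, top A: go to q, push BA → (q, baba, BABZ)
  read b, top B: go to p, push ε → (p, aba, ABZ)
No transition for (p, a, top A); M blocks with input aba remaining.

stuck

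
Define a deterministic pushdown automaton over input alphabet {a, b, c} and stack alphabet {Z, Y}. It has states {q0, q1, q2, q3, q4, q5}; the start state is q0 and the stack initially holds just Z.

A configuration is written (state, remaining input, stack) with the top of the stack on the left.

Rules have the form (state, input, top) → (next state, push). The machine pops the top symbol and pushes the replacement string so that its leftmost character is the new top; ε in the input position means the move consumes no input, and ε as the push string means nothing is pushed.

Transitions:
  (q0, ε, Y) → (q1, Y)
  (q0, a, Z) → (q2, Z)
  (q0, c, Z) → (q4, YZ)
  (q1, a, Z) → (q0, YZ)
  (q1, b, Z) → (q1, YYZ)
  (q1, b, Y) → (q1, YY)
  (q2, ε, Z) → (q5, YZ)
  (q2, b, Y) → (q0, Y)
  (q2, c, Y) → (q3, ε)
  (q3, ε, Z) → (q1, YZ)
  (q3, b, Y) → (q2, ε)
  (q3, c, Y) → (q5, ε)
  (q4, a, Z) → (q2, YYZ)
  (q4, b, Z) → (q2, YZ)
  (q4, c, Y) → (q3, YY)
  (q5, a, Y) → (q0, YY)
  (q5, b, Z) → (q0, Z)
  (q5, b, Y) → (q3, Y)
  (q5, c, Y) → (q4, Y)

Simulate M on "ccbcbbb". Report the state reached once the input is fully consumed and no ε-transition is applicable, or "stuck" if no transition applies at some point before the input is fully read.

q1

(q0, ccbcbbb, Z)
  read c, top Z: go to q4, push YZ → (q4, cbcbbb, YZ)
  read c, top Y: go to q3, push YY → (q3, bcbbb, YYZ)
  read b, top Y: go to q2, push ε → (q2, cbbb, YZ)
  read c, top Y: go to q3, push ε → (q3, bbb, Z)
  ε-move, top Z: go to q1, push YZ → (q1, bbb, YZ)
  read b, top Y: go to q1, push YY → (q1, bb, YYZ)
  read b, top Y: go to q1, push YY → (q1, b, YYYZ)
  read b, top Y: go to q1, push YY → (q1, ε, YYYYZ)
All input consumed; M is in state q1.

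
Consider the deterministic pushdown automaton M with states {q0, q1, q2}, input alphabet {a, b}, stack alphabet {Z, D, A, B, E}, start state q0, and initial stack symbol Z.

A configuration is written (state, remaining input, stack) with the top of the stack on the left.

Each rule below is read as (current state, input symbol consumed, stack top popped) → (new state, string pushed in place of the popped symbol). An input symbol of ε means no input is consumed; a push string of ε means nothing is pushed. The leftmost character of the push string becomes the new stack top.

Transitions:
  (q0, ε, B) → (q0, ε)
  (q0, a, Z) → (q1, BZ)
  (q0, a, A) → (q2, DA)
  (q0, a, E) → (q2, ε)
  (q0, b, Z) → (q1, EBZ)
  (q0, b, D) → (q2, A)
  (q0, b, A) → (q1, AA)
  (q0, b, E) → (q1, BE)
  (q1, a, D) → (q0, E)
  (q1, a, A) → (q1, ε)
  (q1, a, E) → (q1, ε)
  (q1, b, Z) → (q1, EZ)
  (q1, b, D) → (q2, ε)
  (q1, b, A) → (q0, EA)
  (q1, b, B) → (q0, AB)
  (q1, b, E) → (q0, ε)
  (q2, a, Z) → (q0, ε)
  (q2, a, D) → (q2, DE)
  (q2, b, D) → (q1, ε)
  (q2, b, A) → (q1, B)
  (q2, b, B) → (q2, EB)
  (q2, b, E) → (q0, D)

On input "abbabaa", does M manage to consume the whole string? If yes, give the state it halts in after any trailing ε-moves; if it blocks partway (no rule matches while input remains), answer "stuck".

(q0, abbabaa, Z) ⊢ (q1, bbabaa, BZ) ⊢ (q0, babaa, ABZ) ⊢ (q1, abaa, AABZ) ⊢ (q1, baa, ABZ) ⊢ (q0, aa, EABZ) ⊢ (q2, a, ABZ)
No transition for (q2, a, top A); M blocks with input a remaining.

stuck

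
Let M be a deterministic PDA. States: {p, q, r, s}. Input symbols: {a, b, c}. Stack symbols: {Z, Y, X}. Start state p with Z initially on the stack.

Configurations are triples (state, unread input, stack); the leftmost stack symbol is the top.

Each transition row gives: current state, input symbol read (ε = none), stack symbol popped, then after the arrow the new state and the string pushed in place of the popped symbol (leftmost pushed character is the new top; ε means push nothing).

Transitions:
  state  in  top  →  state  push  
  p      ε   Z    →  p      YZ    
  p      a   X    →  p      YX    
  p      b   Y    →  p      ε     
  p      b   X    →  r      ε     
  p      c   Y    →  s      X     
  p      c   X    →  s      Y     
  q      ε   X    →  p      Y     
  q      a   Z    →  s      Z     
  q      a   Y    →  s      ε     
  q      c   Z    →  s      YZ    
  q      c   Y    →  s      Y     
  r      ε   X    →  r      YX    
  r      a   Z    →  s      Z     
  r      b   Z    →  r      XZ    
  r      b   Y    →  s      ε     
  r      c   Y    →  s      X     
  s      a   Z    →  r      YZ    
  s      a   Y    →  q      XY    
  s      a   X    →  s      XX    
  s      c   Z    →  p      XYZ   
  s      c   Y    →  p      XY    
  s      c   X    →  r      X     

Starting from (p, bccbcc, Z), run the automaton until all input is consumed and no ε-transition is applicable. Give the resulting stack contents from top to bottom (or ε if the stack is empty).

(p, bccbcc, Z)
  ε-move, top Z: go to p, push YZ → (p, bccbcc, YZ)
  read b, top Y: go to p, push ε → (p, ccbcc, Z)
  ε-move, top Z: go to p, push YZ → (p, ccbcc, YZ)
  read c, top Y: go to s, push X → (s, cbcc, XZ)
  read c, top X: go to r, push X → (r, bcc, XZ)
  ε-move, top X: go to r, push YX → (r, bcc, YXZ)
  read b, top Y: go to s, push ε → (s, cc, XZ)
  read c, top X: go to r, push X → (r, c, XZ)
  ε-move, top X: go to r, push YX → (r, c, YXZ)
  read c, top Y: go to s, push X → (s, ε, XXZ)
All input consumed in state s with stack XXZ.

XXZ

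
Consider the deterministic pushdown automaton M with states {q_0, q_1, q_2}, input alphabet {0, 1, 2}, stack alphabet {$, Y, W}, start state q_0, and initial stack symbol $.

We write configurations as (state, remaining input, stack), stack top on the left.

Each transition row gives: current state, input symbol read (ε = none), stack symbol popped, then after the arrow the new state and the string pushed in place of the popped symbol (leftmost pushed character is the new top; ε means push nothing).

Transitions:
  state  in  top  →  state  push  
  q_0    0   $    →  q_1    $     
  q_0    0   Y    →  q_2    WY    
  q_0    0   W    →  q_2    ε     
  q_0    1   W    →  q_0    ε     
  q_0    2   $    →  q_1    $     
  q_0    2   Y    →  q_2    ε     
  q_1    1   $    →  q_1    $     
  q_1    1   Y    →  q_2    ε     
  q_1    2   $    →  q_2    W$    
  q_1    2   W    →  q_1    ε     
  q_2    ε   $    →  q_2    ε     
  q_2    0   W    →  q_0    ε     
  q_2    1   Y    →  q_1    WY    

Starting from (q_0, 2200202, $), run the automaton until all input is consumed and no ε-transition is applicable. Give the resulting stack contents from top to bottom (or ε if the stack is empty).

(q_0, 2200202, $) ⊢ (q_1, 200202, $) ⊢ (q_2, 00202, W$) ⊢ (q_0, 0202, $) ⊢ (q_1, 202, $) ⊢ (q_2, 02, W$) ⊢ (q_0, 2, $) ⊢ (q_1, ε, $)
All input consumed in state q_1 with stack $.

$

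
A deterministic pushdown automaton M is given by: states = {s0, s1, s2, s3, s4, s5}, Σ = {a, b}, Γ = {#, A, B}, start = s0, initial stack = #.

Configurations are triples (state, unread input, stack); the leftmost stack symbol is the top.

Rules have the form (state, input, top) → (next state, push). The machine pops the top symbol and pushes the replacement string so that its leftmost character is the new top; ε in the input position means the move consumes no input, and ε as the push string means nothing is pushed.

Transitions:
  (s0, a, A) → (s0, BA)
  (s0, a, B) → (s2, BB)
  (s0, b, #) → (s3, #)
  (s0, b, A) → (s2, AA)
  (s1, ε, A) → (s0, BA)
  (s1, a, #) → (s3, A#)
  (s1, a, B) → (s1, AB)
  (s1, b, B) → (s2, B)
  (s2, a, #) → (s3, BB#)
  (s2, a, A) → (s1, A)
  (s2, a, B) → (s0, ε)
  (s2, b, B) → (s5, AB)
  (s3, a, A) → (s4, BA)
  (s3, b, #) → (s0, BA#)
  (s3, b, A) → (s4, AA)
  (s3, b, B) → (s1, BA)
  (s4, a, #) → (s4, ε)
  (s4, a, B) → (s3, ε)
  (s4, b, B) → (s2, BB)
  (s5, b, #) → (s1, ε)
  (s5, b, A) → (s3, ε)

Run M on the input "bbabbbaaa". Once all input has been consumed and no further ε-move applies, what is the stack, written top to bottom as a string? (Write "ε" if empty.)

BABABA#

(s0, bbabbbaaa, #)
  read b, top #: go to s3, push # → (s3, babbbaaa, #)
  read b, top #: go to s0, push BA# → (s0, abbbaaa, BA#)
  read a, top B: go to s2, push BB → (s2, bbbaaa, BBA#)
  read b, top B: go to s5, push AB → (s5, bbaaa, ABBA#)
  read b, top A: go to s3, push ε → (s3, baaa, BBA#)
  read b, top B: go to s1, push BA → (s1, aaa, BABA#)
  read a, top B: go to s1, push AB → (s1, aa, ABABA#)
  ε-move, top A: go to s0, push BA → (s0, aa, BABABA#)
  read a, top B: go to s2, push BB → (s2, a, BBABABA#)
  read a, top B: go to s0, push ε → (s0, ε, BABABA#)
All input consumed in state s0 with stack BABABA#.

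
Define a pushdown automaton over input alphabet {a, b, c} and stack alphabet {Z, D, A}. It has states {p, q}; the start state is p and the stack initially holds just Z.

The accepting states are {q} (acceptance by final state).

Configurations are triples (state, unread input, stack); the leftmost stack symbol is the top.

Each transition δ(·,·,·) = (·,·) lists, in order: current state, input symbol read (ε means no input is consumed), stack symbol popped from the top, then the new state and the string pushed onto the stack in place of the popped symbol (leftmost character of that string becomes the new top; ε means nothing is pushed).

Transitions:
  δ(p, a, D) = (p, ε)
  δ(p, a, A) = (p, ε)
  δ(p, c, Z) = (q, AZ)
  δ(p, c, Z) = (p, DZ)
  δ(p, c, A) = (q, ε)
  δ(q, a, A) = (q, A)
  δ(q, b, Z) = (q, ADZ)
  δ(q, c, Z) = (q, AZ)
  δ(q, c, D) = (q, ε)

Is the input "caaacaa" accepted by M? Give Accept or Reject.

Reject

No computation consumes all input and reaches a final state.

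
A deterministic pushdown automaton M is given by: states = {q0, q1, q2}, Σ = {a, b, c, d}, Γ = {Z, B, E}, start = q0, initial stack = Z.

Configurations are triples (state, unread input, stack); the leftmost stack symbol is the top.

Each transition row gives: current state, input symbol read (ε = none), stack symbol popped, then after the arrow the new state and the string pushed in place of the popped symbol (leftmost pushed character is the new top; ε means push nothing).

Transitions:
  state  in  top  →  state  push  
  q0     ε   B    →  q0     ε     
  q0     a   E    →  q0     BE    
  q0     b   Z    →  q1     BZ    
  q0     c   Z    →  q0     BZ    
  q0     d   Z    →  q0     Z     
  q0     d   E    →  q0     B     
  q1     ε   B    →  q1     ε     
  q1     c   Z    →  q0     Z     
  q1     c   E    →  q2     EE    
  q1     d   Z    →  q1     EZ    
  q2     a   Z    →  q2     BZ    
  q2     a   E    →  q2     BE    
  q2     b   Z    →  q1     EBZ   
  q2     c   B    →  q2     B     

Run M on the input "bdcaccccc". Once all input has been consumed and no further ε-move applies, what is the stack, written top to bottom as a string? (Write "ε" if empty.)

BEEZ

(q0, bdcaccccc, Z)
  read b, top Z: go to q1, push BZ → (q1, dcaccccc, BZ)
  ε-move, top B: go to q1, push ε → (q1, dcaccccc, Z)
  read d, top Z: go to q1, push EZ → (q1, caccccc, EZ)
  read c, top E: go to q2, push EE → (q2, accccc, EEZ)
  read a, top E: go to q2, push BE → (q2, ccccc, BEEZ)
  read c, top B: go to q2, push B → (q2, cccc, BEEZ)
  read c, top B: go to q2, push B → (q2, ccc, BEEZ)
  read c, top B: go to q2, push B → (q2, cc, BEEZ)
  read c, top B: go to q2, push B → (q2, c, BEEZ)
  read c, top B: go to q2, push B → (q2, ε, BEEZ)
All input consumed in state q2 with stack BEEZ.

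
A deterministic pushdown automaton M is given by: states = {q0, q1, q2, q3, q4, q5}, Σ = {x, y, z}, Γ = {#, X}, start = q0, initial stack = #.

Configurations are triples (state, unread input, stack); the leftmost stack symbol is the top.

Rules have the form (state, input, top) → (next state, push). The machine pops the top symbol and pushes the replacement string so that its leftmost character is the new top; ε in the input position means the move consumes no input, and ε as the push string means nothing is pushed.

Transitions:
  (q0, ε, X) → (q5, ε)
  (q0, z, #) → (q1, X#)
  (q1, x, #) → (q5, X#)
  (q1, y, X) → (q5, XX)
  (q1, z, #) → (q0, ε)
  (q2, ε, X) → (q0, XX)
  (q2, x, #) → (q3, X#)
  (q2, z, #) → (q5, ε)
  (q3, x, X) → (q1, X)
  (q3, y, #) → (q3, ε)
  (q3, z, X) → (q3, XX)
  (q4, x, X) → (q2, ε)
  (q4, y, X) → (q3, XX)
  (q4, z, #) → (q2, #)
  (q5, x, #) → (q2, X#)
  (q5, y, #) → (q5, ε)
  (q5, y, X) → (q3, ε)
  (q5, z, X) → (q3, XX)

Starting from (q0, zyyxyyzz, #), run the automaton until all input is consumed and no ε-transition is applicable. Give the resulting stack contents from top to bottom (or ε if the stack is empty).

(q0, zyyxyyzz, #)
  read z, top #: go to q1, push X# → (q1, yyxyyzz, X#)
  read y, top X: go to q5, push XX → (q5, yxyyzz, XX#)
  read y, top X: go to q3, push ε → (q3, xyyzz, X#)
  read x, top X: go to q1, push X → (q1, yyzz, X#)
  read y, top X: go to q5, push XX → (q5, yzz, XX#)
  read y, top X: go to q3, push ε → (q3, zz, X#)
  read z, top X: go to q3, push XX → (q3, z, XX#)
  read z, top X: go to q3, push XX → (q3, ε, XXX#)
All input consumed in state q3 with stack XXX#.

XXX#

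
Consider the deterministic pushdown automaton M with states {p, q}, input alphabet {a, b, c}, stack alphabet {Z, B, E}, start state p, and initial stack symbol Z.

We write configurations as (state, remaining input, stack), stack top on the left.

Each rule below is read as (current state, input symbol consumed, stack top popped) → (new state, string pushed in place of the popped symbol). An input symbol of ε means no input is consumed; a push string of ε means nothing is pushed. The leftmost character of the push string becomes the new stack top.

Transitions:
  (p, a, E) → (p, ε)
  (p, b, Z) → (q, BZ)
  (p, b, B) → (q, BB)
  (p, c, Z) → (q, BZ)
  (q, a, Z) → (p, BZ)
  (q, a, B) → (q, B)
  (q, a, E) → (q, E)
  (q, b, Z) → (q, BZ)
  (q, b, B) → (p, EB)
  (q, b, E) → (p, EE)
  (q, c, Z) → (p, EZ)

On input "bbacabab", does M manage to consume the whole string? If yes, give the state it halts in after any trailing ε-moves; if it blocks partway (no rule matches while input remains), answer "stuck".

(p, bbacabab, Z)
  read b, top Z: go to q, push BZ → (q, bacabab, BZ)
  read b, top B: go to p, push EB → (p, acabab, EBZ)
  read a, top E: go to p, push ε → (p, cabab, BZ)
No transition for (p, c, top B); M blocks with input cabab remaining.

stuck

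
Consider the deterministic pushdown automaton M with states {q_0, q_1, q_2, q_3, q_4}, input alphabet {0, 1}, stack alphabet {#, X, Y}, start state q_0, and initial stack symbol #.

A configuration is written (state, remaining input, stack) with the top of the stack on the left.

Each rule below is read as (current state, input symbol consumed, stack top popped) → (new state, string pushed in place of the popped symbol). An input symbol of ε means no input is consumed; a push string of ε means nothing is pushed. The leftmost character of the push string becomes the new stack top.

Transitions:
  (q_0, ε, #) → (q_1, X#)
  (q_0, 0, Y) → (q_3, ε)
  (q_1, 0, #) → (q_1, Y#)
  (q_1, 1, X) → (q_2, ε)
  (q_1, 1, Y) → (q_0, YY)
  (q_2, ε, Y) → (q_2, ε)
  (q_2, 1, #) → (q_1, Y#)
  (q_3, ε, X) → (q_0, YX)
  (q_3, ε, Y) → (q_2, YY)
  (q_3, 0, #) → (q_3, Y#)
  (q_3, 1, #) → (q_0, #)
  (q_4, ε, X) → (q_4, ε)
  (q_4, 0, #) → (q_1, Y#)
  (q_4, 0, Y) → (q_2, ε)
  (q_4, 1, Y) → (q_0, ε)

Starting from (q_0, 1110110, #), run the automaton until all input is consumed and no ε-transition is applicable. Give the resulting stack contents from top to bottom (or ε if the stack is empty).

(q_0, 1110110, #) ⊢ (q_1, 1110110, X#) ⊢ (q_2, 110110, #) ⊢ (q_1, 10110, Y#) ⊢ (q_0, 0110, YY#) ⊢ (q_3, 110, Y#) ⊢ (q_2, 110, YY#) ⊢ (q_2, 110, Y#) ⊢ (q_2, 110, #) ⊢ (q_1, 10, Y#) ⊢ (q_0, 0, YY#) ⊢ (q_3, ε, Y#) ⊢ (q_2, ε, YY#) ⊢ (q_2, ε, Y#) ⊢ (q_2, ε, #)
All input consumed in state q_2 with stack #.

#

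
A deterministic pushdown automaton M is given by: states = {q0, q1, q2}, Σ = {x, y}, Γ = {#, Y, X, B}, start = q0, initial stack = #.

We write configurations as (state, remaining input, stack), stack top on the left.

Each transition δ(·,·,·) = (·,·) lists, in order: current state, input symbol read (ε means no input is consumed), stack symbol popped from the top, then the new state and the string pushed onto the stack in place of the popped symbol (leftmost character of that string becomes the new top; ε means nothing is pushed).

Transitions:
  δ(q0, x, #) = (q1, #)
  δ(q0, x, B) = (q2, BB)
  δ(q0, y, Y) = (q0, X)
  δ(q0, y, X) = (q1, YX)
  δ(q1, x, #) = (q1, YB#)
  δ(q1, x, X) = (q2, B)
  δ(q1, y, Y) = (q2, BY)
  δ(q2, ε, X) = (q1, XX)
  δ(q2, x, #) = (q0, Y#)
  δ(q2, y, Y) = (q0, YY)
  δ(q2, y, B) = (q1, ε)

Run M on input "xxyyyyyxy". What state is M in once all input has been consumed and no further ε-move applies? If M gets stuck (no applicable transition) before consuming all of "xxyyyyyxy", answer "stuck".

stuck

(q0, xxyyyyyxy, #)
  read x, top #: go to q1, push # → (q1, xyyyyyxy, #)
  read x, top #: go to q1, push YB# → (q1, yyyyyxy, YB#)
  read y, top Y: go to q2, push BY → (q2, yyyyxy, BYB#)
  read y, top B: go to q1, push ε → (q1, yyyxy, YB#)
  read y, top Y: go to q2, push BY → (q2, yyxy, BYB#)
  read y, top B: go to q1, push ε → (q1, yxy, YB#)
  read y, top Y: go to q2, push BY → (q2, xy, BYB#)
No transition for (q2, x, top B); M blocks with input xy remaining.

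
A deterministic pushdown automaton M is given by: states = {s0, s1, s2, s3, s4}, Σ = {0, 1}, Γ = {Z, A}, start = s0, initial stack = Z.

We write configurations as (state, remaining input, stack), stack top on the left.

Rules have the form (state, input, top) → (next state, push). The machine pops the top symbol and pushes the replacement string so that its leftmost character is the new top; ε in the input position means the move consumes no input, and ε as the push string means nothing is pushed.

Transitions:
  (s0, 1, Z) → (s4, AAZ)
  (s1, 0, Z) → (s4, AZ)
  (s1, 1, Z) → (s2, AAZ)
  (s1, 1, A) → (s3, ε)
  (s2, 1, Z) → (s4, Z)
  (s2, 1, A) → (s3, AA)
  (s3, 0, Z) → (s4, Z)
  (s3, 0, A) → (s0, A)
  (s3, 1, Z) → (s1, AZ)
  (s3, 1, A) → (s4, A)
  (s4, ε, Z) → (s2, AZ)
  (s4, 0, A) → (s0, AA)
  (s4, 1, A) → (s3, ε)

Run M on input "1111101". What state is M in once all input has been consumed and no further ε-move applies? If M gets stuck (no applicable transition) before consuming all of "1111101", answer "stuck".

(s0, 1111101, Z)
  read 1, top Z: go to s4, push AAZ → (s4, 111101, AAZ)
  read 1, top A: go to s3, push ε → (s3, 11101, AZ)
  read 1, top A: go to s4, push A → (s4, 1101, AZ)
  read 1, top A: go to s3, push ε → (s3, 101, Z)
  read 1, top Z: go to s1, push AZ → (s1, 01, AZ)
No transition for (s1, 0, top A); M blocks with input 01 remaining.

stuck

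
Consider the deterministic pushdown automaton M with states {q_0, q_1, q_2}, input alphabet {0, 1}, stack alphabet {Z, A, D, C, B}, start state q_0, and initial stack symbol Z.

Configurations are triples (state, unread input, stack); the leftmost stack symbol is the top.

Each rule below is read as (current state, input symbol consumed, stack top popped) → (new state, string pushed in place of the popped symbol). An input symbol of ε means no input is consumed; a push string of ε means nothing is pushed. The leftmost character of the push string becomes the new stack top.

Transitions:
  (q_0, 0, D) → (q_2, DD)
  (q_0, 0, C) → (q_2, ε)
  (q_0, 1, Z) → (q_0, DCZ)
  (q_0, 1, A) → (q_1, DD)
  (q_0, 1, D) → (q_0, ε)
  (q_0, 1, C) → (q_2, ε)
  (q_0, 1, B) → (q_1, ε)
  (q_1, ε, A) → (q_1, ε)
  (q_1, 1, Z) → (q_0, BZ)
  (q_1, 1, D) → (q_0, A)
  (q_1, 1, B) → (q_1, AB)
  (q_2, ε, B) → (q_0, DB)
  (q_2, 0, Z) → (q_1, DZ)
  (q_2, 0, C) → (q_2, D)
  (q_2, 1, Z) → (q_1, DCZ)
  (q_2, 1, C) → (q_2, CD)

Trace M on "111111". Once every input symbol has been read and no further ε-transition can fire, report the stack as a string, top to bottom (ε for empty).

DDCZ

(q_0, 111111, Z) ⊢ (q_0, 11111, DCZ) ⊢ (q_0, 1111, CZ) ⊢ (q_2, 111, Z) ⊢ (q_1, 11, DCZ) ⊢ (q_0, 1, ACZ) ⊢ (q_1, ε, DDCZ)
All input consumed in state q_1 with stack DDCZ.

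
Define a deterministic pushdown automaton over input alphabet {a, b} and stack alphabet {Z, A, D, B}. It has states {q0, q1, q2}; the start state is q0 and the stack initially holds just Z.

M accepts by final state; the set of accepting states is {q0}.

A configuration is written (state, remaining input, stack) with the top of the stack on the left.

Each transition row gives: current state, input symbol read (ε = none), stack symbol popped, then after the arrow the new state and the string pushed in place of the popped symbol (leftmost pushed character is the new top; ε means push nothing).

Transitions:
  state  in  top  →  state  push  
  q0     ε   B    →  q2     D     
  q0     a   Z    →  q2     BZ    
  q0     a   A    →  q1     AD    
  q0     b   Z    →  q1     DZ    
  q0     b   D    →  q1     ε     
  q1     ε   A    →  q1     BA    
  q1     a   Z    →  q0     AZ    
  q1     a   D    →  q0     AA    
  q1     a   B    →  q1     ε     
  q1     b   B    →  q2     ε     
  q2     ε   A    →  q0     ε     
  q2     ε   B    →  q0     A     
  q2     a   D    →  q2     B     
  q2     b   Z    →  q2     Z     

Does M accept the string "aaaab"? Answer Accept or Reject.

Accept

(q0, aaaab, Z)
  read a, top Z: go to q2, push BZ → (q2, aaab, BZ)
  ε-move, top B: go to q0, push A → (q0, aaab, AZ)
  read a, top A: go to q1, push AD → (q1, aab, ADZ)
  ε-move, top A: go to q1, push BA → (q1, aab, BADZ)
  read a, top B: go to q1, push ε → (q1, ab, ADZ)
  ε-move, top A: go to q1, push BA → (q1, ab, BADZ)
  read a, top B: go to q1, push ε → (q1, b, ADZ)
  ε-move, top A: go to q1, push BA → (q1, b, BADZ)
  read b, top B: go to q2, push ε → (q2, ε, ADZ)
  ε-move, top A: go to q0, push ε → (q0, ε, DZ)
All input consumed; state q0 ∈ F.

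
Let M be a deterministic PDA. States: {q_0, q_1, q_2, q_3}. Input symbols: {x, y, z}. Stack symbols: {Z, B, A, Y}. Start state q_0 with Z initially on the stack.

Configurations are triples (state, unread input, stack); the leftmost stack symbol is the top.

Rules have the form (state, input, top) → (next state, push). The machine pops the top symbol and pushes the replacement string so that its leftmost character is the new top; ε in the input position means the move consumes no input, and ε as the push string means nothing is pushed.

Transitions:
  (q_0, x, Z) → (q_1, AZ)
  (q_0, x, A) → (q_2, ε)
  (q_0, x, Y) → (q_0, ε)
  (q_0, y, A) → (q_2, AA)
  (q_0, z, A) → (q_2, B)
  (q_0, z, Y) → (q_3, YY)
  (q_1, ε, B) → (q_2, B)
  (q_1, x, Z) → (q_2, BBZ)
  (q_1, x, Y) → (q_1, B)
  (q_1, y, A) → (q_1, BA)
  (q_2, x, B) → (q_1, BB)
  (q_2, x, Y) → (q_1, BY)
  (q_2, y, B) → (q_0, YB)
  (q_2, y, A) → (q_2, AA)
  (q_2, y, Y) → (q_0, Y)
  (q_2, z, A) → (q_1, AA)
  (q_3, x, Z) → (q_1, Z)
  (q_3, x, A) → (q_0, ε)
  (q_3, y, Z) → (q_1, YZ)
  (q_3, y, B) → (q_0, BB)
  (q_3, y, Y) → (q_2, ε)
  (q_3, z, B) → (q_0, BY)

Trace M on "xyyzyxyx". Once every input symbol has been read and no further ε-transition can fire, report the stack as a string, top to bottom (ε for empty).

BYBAZ

(q_0, xyyzyxyx, Z) ⊢ (q_1, yyzyxyx, AZ) ⊢ (q_1, yzyxyx, BAZ) ⊢ (q_2, yzyxyx, BAZ) ⊢ (q_0, zyxyx, YBAZ) ⊢ (q_3, yxyx, YYBAZ) ⊢ (q_2, xyx, YBAZ) ⊢ (q_1, yx, BYBAZ) ⊢ (q_2, yx, BYBAZ) ⊢ (q_0, x, YBYBAZ) ⊢ (q_0, ε, BYBAZ)
All input consumed in state q_0 with stack BYBAZ.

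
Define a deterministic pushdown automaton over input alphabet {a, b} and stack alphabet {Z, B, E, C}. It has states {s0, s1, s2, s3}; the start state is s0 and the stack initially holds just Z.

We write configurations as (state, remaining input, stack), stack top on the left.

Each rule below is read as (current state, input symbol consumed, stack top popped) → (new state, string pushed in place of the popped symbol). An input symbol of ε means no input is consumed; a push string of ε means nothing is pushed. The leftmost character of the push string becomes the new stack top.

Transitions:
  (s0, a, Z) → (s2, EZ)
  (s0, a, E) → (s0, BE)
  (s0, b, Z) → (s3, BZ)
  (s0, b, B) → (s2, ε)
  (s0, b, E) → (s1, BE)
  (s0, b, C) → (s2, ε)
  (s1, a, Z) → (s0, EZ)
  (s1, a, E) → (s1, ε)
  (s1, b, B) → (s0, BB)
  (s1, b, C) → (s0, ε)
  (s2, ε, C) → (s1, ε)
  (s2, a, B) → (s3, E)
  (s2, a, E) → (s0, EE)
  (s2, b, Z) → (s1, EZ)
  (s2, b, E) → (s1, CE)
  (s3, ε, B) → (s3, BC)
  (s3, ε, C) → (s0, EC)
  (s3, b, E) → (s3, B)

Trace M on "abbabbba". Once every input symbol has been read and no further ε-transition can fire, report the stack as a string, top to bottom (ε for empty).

BEZ

(s0, abbabbba, Z)
  read a, top Z: go to s2, push EZ → (s2, bbabbba, EZ)
  read b, top E: go to s1, push CE → (s1, babbba, CEZ)
  read b, top C: go to s0, push ε → (s0, abbba, EZ)
  read a, top E: go to s0, push BE → (s0, bbba, BEZ)
  read b, top B: go to s2, push ε → (s2, bba, EZ)
  read b, top E: go to s1, push CE → (s1, ba, CEZ)
  read b, top C: go to s0, push ε → (s0, a, EZ)
  read a, top E: go to s0, push BE → (s0, ε, BEZ)
All input consumed in state s0 with stack BEZ.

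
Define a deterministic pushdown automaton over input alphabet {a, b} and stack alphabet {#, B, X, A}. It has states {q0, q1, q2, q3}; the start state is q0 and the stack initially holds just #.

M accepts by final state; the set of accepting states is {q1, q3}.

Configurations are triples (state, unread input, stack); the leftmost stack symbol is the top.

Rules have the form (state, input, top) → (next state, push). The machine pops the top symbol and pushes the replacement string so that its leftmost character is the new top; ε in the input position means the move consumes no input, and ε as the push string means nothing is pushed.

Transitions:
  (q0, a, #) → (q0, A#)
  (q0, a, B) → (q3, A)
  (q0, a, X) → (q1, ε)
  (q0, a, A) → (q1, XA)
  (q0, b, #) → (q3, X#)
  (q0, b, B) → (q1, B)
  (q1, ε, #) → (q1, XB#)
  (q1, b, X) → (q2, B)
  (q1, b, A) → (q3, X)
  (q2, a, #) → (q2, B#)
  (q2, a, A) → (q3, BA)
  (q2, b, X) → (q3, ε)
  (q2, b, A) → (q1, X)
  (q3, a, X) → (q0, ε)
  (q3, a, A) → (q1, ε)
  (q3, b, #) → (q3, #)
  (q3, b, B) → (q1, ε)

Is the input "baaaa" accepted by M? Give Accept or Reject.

Reject

(q0, baaaa, #) ⊢ (q3, aaaa, X#) ⊢ (q0, aaa, #) ⊢ (q0, aa, A#) ⊢ (q1, a, XA#)
No transition applies at (q1, a, XA#); input not fully consumed.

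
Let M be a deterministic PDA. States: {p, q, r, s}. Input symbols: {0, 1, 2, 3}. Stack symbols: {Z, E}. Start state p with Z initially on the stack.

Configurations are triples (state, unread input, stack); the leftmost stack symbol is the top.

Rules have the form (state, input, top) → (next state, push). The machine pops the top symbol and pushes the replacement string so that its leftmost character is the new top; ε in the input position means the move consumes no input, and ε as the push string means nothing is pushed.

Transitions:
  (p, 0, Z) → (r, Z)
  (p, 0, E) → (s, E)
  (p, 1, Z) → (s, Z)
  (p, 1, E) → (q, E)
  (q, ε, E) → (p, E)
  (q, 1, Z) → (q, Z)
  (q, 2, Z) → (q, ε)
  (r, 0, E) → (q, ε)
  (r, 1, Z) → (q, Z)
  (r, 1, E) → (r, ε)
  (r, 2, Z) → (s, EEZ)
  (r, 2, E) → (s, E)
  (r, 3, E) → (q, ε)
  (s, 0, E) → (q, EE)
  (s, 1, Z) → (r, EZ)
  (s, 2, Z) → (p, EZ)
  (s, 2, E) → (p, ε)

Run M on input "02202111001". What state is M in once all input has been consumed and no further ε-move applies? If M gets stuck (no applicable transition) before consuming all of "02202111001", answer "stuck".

stuck

(p, 02202111001, Z) ⊢ (r, 2202111001, Z) ⊢ (s, 202111001, EEZ) ⊢ (p, 02111001, EZ) ⊢ (s, 2111001, EZ) ⊢ (p, 111001, Z) ⊢ (s, 11001, Z) ⊢ (r, 1001, EZ) ⊢ (r, 001, Z)
No transition for (r, 0, top Z); M blocks with input 001 remaining.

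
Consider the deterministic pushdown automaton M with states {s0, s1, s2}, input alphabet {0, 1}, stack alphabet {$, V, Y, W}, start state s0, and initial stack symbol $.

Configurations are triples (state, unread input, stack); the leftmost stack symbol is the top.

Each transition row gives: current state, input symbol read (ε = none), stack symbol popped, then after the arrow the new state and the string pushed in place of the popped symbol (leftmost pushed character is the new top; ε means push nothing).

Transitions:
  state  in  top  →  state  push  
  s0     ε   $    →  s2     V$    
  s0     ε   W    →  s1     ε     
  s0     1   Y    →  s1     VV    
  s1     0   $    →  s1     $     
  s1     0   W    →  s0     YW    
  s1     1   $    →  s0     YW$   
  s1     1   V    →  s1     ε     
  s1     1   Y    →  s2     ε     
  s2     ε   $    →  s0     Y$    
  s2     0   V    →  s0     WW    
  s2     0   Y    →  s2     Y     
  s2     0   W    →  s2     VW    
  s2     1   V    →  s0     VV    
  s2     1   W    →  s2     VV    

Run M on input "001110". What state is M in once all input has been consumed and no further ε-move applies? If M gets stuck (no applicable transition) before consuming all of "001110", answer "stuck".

s0

(s0, 001110, $) ⊢ (s2, 001110, V$) ⊢ (s0, 01110, WW$) ⊢ (s1, 01110, W$) ⊢ (s0, 1110, YW$) ⊢ (s1, 110, VVW$) ⊢ (s1, 10, VW$) ⊢ (s1, 0, W$) ⊢ (s0, ε, YW$)
All input consumed; M is in state s0.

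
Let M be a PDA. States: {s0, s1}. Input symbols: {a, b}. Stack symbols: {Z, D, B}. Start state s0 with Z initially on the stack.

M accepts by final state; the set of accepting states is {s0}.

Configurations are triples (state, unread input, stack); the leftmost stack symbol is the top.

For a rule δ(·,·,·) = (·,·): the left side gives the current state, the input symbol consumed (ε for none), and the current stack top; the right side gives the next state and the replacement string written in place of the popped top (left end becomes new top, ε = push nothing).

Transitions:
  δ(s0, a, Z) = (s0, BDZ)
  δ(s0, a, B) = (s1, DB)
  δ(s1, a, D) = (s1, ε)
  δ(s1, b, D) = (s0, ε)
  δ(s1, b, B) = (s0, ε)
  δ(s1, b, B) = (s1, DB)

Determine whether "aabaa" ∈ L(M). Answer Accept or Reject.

No computation consumes all input and reaches a final state.

Reject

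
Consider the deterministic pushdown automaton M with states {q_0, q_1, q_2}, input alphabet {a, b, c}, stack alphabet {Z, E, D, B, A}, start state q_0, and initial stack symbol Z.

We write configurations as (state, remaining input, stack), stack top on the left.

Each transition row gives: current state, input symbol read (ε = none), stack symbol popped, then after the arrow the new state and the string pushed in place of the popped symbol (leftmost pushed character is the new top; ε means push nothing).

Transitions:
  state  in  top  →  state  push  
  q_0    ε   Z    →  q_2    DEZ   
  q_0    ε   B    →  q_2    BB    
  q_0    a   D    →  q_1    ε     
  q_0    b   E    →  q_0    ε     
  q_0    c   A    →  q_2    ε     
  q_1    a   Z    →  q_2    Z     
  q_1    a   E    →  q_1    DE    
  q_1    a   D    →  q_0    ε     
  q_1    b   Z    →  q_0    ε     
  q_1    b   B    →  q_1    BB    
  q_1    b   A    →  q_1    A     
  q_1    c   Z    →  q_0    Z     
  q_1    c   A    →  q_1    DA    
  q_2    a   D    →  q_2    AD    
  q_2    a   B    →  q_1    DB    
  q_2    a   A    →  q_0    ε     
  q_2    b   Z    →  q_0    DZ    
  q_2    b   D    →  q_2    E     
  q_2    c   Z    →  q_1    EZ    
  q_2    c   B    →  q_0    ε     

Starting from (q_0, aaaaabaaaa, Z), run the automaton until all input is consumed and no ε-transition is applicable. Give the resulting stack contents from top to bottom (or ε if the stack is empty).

(q_0, aaaaabaaaa, Z) ⊢ (q_2, aaaaabaaaa, DEZ) ⊢ (q_2, aaaabaaaa, ADEZ) ⊢ (q_0, aaabaaaa, DEZ) ⊢ (q_1, aabaaaa, EZ) ⊢ (q_1, abaaaa, DEZ) ⊢ (q_0, baaaa, EZ) ⊢ (q_0, aaaa, Z) ⊢ (q_2, aaaa, DEZ) ⊢ (q_2, aaa, ADEZ) ⊢ (q_0, aa, DEZ) ⊢ (q_1, a, EZ) ⊢ (q_1, ε, DEZ)
All input consumed in state q_1 with stack DEZ.

DEZ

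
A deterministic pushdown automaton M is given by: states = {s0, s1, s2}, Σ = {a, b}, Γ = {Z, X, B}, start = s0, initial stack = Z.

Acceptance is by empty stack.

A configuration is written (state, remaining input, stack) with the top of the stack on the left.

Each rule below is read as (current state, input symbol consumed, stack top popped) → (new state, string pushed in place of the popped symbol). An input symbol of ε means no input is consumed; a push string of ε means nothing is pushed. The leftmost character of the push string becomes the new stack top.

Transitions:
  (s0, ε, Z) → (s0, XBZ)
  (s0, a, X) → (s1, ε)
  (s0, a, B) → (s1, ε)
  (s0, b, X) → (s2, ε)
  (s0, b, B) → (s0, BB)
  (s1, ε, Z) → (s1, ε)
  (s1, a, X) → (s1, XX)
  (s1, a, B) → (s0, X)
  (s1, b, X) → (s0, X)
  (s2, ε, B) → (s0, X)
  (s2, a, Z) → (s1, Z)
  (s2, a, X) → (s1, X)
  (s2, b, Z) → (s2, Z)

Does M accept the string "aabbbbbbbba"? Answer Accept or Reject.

(s0, aabbbbbbbba, Z) ⊢ (s0, aabbbbbbbba, XBZ) ⊢ (s1, abbbbbbbba, BZ) ⊢ (s0, bbbbbbbba, XZ) ⊢ (s2, bbbbbbba, Z) ⊢ (s2, bbbbbba, Z) ⊢ (s2, bbbbba, Z) ⊢ (s2, bbbba, Z) ⊢ (s2, bbba, Z) ⊢ (s2, bba, Z) ⊢ (s2, ba, Z) ⊢ (s2, a, Z) ⊢ (s1, ε, Z) ⊢ (s1, ε, ε)
All input consumed and the stack is empty.

Accept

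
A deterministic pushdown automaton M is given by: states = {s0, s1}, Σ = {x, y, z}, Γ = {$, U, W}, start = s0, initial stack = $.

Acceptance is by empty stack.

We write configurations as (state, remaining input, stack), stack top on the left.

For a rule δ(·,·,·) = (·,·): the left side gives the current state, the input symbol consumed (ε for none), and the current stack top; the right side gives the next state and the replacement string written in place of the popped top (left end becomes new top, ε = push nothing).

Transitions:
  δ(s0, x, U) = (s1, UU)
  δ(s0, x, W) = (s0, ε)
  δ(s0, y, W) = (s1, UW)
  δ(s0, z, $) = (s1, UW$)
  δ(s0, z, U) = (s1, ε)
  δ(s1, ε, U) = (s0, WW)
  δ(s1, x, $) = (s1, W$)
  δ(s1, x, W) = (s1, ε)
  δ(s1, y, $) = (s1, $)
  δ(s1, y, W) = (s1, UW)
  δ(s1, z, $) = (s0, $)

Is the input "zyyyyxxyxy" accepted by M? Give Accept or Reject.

Reject

(s0, zyyyyxxyxy, $)
  read z, top $: go to s1, push UW$ → (s1, yyyyxxyxy, UW$)
  ε-move, top U: go to s0, push WW → (s0, yyyyxxyxy, WWW$)
  read y, top W: go to s1, push UW → (s1, yyyxxyxy, UWWW$)
  ε-move, top U: go to s0, push WW → (s0, yyyxxyxy, WWWWW$)
  read y, top W: go to s1, push UW → (s1, yyxxyxy, UWWWWW$)
  ε-move, top U: go to s0, push WW → (s0, yyxxyxy, WWWWWWW$)
  read y, top W: go to s1, push UW → (s1, yxxyxy, UWWWWWWW$)
  ε-move, top U: go to s0, push WW → (s0, yxxyxy, WWWWWWWWW$)
  read y, top W: go to s1, push UW → (s1, xxyxy, UWWWWWWWWW$)
  ε-move, top U: go to s0, push WW → (s0, xxyxy, WWWWWWWWWWW$)
  read x, top W: go to s0, push ε → (s0, xyxy, WWWWWWWWWW$)
  read x, top W: go to s0, push ε → (s0, yxy, WWWWWWWWW$)
  read y, top W: go to s1, push UW → (s1, xy, UWWWWWWWWW$)
  ε-move, top U: go to s0, push WW → (s0, xy, WWWWWWWWWWW$)
  read x, top W: go to s0, push ε → (s0, y, WWWWWWWWWW$)
  read y, top W: go to s1, push UW → (s1, ε, UWWWWWWWWWW$)
  ε-move, top U: go to s0, push WW → (s0, ε, WWWWWWWWWWWW$)
All input consumed; stack is WWWWWWWWWWWW$, not empty, and no further ε-move applies.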